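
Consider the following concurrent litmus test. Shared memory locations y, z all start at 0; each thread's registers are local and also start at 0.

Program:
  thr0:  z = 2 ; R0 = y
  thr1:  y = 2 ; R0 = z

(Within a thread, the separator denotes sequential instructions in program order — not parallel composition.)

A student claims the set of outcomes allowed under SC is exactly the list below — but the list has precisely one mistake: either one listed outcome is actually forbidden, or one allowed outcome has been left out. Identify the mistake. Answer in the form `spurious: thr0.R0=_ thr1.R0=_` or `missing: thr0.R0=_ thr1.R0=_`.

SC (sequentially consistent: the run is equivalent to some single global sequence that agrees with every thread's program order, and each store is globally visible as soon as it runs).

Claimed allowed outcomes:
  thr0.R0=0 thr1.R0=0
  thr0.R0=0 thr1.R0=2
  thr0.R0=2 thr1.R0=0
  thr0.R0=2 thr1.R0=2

outcome vector order: (thr0.R0,thr1.R0)
SC: 3 outcomes — {(0,2), (2,0), (2,2)}
claimed∖SC = {(0,0)}

spurious: thr0.R0=0 thr1.R0=0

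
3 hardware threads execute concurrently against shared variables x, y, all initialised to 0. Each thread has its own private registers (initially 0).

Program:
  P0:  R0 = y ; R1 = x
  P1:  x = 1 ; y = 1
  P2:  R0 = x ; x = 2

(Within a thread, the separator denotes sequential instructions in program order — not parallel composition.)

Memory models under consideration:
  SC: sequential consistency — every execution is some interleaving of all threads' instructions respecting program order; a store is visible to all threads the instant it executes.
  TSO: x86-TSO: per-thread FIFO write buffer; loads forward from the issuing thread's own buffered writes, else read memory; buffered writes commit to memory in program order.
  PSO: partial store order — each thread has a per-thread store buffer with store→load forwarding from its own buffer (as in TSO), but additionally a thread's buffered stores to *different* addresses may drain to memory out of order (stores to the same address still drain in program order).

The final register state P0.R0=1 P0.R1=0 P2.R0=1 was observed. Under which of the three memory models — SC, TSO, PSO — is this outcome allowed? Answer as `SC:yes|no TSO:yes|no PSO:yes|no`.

outcome vector order: (P0.R0,P0.R1,P2.R0)
SC (10): (0,0,0); (0,0,1); (0,1,0); (0,1,1); (0,2,0); (0,2,1); (1,1,0); (1,1,1); (1,2,0); (1,2,1)
TSO (10): (0,0,0); (0,0,1); (0,1,0); (0,1,1); (0,2,0); (0,2,1); (1,1,0); (1,1,1); (1,2,0); (1,2,1)
PSO (12): (0,0,0); (0,0,1); (0,1,0); (0,1,1); (0,2,0); (0,2,1); (1,0,0); (1,0,1); (1,1,0); (1,1,1); (1,2,0); (1,2,1)
target (1,0,1) ∈ {PSO}

SC:no TSO:no PSO:yes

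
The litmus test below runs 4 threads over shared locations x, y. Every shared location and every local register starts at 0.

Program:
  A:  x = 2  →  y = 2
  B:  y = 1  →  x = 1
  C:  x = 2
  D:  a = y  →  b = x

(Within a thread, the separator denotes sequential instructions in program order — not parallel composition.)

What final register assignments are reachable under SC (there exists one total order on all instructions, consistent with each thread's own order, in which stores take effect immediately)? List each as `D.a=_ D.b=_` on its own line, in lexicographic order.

D.a=0 D.b=0
D.a=0 D.b=1
D.a=0 D.b=2
D.a=1 D.b=0
D.a=1 D.b=1
D.a=1 D.b=2
D.a=2 D.b=1
D.a=2 D.b=2

outcome vector order: (D.a,D.b)
|SC outcomes| = 8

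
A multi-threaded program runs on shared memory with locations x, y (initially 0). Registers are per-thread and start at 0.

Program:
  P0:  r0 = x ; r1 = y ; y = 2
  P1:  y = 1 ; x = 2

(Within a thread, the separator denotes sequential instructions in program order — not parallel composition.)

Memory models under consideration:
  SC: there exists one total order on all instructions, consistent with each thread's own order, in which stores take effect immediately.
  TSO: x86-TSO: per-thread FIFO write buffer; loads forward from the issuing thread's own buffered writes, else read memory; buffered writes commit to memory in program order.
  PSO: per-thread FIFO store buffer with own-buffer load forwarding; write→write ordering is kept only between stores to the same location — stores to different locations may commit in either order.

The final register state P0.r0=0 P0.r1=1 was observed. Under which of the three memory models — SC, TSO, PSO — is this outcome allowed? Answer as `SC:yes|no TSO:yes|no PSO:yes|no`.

outcome vector order: (P0.r0,P0.r1)
SC: 3 outcomes — {0/0, 0/1, 2/1}
TSO: 3 outcomes — {0/0, 0/1, 2/1}
PSO: 4 outcomes — {0/0, 0/1, 2/0, 2/1}
target 0/1 ∈ {SC,TSO,PSO}

SC:yes TSO:yes PSO:yes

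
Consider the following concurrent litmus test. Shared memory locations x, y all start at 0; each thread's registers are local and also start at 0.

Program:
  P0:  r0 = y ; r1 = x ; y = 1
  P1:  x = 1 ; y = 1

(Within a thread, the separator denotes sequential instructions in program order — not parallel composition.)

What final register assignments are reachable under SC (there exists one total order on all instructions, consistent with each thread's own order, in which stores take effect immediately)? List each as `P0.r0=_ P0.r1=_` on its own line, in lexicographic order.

outcome vector order: (P0.r0,P0.r1)
|SC outcomes| = 3

P0.r0=0 P0.r1=0
P0.r0=0 P0.r1=1
P0.r0=1 P0.r1=1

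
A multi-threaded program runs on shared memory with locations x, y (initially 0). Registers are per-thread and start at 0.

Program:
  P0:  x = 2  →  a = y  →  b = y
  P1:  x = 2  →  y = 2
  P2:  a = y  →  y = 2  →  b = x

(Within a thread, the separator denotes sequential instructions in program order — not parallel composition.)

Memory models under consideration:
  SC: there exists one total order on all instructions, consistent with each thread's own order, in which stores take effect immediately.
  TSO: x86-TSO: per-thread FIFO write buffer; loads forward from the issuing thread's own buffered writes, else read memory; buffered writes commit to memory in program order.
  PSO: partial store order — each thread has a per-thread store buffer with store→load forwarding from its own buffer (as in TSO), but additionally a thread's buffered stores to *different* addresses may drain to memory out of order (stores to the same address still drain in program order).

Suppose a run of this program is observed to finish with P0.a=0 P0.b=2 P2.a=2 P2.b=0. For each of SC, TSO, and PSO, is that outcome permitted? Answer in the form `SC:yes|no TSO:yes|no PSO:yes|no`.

SC:no TSO:no PSO:yes

outcome vector order: (P0.a,P0.b,P2.a,P2.b)
SC: 7 outcomes — {0/0/0/2 0/0/2/2 0/2/0/2 0/2/2/2 2/2/0/0 2/2/0/2 2/2/2/2}
TSO: 9 outcomes — {0/0/0/0 0/0/0/2 0/0/2/2 0/2/0/0 0/2/0/2 0/2/2/2 2/2/0/0 2/2/0/2 2/2/2/2}
PSO: 12 outcomes — {0/0/0/0 0/0/0/2 0/0/2/0 0/0/2/2 0/2/0/0 0/2/0/2 0/2/2/0 0/2/2/2 2/2/0/0 2/2/0/2 2/2/2/0 2/2/2/2}
target 0/2/2/0 ∈ {PSO}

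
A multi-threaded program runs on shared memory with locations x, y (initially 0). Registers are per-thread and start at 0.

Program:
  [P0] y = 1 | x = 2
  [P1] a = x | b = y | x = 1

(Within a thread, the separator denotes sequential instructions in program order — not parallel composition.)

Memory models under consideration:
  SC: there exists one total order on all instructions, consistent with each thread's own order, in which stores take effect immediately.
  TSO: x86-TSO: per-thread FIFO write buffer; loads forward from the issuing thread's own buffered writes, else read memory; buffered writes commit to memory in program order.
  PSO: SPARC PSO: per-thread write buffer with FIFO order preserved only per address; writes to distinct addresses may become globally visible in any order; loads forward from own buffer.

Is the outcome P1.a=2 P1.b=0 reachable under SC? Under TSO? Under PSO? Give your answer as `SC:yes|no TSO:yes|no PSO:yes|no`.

outcome vector order: (P1.a,P1.b)
SC (3): <0 0>; <0 1>; <2 1>
TSO (3): <0 0>; <0 1>; <2 1>
PSO (4): <0 0>; <0 1>; <2 0>; <2 1>
target <2 0> ∈ {PSO}

SC:no TSO:no PSO:yes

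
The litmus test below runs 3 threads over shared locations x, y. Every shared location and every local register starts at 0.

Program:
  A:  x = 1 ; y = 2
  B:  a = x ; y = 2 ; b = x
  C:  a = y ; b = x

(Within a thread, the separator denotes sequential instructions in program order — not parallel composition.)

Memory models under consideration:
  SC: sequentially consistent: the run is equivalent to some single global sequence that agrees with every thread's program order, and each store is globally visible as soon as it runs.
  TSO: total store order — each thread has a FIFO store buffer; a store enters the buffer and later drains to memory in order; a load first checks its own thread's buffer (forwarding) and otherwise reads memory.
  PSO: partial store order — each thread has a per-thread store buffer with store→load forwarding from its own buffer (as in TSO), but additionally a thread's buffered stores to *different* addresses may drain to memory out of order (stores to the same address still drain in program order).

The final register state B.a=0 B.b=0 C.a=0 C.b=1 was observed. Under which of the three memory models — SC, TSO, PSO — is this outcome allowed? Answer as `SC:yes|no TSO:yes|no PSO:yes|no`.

SC:yes TSO:yes PSO:yes

outcome vector order: (B.a,B.b,C.a,C.b)
SC: 11 outcomes — {<0 0 0 0>, <0 0 0 1>, <0 0 2 0>, <0 0 2 1>, <0 1 0 0>, <0 1 0 1>, <0 1 2 0>, <0 1 2 1>, <1 1 0 0>, <1 1 0 1>, <1 1 2 1>}
TSO: 11 outcomes — {<0 0 0 0>, <0 0 0 1>, <0 0 2 0>, <0 0 2 1>, <0 1 0 0>, <0 1 0 1>, <0 1 2 0>, <0 1 2 1>, <1 1 0 0>, <1 1 0 1>, <1 1 2 1>}
PSO: 12 outcomes — {<0 0 0 0>, <0 0 0 1>, <0 0 2 0>, <0 0 2 1>, <0 1 0 0>, <0 1 0 1>, <0 1 2 0>, <0 1 2 1>, <1 1 0 0>, <1 1 0 1>, <1 1 2 0>, <1 1 2 1>}
target <0 0 0 1> ∈ {SC,TSO,PSO}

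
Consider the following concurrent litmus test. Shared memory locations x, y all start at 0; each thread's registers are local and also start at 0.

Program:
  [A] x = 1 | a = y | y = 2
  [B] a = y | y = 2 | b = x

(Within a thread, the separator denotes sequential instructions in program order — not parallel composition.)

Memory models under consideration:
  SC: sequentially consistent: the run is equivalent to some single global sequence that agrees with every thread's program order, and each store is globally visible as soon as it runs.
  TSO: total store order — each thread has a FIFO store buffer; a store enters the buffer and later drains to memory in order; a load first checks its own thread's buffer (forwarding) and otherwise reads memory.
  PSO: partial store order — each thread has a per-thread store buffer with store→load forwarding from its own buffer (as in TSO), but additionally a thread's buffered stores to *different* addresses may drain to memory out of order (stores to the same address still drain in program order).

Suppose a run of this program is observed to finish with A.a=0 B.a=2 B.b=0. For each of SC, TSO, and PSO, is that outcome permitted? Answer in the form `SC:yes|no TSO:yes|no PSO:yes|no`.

SC:no TSO:no PSO:yes

outcome vector order: (A.a,B.a,B.b)
[SC] allowed = {<0 0 1>, <0 2 1>, <2 0 0>, <2 0 1>}
[TSO] allowed = {<0 0 0>, <0 0 1>, <0 2 1>, <2 0 0>, <2 0 1>}
[PSO] allowed = {<0 0 0>, <0 0 1>, <0 2 0>, <0 2 1>, <2 0 0>, <2 0 1>}
target <0 2 0> ∈ {PSO}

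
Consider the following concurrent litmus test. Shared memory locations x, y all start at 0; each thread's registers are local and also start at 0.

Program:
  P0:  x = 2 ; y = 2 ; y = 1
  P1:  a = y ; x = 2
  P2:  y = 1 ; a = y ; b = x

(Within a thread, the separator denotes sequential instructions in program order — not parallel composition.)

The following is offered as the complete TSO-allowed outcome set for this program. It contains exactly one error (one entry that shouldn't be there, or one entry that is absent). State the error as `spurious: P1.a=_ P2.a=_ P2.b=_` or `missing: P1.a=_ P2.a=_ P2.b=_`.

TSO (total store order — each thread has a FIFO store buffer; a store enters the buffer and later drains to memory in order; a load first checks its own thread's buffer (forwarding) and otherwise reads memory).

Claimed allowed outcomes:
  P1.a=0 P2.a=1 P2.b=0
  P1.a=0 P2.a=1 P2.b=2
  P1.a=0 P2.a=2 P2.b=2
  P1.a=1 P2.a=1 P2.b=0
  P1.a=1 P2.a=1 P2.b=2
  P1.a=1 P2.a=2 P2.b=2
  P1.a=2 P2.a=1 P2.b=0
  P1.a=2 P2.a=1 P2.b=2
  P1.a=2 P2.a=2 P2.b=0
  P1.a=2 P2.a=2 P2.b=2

spurious: P1.a=2 P2.a=2 P2.b=0

outcome vector order: (P1.a,P2.a,P2.b)
TSO: 9 outcomes — {0/1/0, 0/1/2, 0/2/2, 1/1/0, 1/1/2, 1/2/2, 2/1/0, 2/1/2, 2/2/2}
claimed∖TSO = {2/2/0}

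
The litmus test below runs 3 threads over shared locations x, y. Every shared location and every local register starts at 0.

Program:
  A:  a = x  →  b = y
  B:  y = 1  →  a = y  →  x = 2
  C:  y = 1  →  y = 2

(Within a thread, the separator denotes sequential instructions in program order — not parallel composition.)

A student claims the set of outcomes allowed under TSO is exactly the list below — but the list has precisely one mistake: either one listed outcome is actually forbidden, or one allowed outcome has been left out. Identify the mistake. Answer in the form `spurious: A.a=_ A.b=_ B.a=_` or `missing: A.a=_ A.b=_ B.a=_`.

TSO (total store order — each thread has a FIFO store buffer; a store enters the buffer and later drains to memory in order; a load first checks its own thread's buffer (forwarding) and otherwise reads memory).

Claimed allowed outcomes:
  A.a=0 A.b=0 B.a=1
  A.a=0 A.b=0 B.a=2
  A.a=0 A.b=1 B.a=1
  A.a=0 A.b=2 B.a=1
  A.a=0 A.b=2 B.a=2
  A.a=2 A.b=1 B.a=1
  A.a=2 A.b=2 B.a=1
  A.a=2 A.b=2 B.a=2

missing: A.a=0 A.b=1 B.a=2

outcome vector order: (A.a,A.b,B.a)
under TSO → (0,0,1); (0,0,2); (0,1,1); (0,1,2); (0,2,1); (0,2,2); (2,1,1); (2,2,1); (2,2,2)
TSO∖claimed = {(0,1,2)}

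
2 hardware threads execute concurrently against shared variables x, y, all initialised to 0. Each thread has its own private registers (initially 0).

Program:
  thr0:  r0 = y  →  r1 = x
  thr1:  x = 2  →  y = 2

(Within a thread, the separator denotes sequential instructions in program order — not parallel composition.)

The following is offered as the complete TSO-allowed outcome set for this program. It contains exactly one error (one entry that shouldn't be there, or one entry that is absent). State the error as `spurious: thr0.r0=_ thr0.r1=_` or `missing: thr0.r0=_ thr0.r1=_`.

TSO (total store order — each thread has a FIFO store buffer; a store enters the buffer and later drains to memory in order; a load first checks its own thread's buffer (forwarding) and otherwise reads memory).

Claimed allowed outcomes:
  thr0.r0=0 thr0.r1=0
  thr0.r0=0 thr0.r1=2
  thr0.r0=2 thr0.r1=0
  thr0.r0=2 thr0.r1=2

outcome vector order: (thr0.r0,thr0.r1)
TSO (3): 00 02 22
claimed∖TSO = {20}

spurious: thr0.r0=2 thr0.r1=0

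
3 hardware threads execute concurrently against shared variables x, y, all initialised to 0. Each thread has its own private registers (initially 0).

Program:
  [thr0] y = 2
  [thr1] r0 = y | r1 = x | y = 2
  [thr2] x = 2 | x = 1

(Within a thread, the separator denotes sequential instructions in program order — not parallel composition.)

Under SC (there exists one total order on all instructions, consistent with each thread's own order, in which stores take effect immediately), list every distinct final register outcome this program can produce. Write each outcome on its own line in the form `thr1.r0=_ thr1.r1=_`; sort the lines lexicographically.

outcome vector order: (thr1.r0,thr1.r1)
|SC outcomes| = 6

thr1.r0=0 thr1.r1=0
thr1.r0=0 thr1.r1=1
thr1.r0=0 thr1.r1=2
thr1.r0=2 thr1.r1=0
thr1.r0=2 thr1.r1=1
thr1.r0=2 thr1.r1=2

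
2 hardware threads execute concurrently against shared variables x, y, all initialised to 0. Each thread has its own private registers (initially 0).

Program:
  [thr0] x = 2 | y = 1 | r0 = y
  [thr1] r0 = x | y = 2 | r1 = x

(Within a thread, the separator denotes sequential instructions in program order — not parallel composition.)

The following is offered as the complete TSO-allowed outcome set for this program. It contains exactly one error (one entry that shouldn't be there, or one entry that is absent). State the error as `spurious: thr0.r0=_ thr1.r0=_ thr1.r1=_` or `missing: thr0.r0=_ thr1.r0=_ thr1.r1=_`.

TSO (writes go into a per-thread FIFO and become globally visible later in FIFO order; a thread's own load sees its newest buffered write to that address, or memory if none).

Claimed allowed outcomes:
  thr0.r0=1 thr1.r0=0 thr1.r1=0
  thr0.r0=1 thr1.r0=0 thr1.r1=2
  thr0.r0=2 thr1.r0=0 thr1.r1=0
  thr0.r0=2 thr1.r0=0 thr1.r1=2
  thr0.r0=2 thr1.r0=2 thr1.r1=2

missing: thr0.r0=1 thr1.r0=2 thr1.r1=2

outcome vector order: (thr0.r0,thr1.r0,thr1.r1)
under TSO → <1 0 0>; <1 0 2>; <1 2 2>; <2 0 0>; <2 0 2>; <2 2 2>
TSO∖claimed = {<1 2 2>}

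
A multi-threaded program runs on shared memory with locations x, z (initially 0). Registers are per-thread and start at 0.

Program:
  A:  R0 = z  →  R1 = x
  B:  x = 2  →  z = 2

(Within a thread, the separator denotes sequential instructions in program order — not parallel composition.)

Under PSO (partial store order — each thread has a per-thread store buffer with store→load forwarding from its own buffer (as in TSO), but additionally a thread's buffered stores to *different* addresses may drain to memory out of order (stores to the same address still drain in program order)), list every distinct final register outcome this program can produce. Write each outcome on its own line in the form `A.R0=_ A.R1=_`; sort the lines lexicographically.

outcome vector order: (A.R0,A.R1)
|PSO outcomes| = 4

A.R0=0 A.R1=0
A.R0=0 A.R1=2
A.R0=2 A.R1=0
A.R0=2 A.R1=2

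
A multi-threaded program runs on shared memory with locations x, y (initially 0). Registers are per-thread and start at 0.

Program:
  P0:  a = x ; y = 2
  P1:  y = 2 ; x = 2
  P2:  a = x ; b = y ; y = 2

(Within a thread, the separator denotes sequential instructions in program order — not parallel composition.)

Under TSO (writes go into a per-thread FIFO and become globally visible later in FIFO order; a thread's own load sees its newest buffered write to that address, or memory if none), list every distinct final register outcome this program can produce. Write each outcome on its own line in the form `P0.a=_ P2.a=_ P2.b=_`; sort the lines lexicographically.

outcome vector order: (P0.a,P2.a,P2.b)
|TSO outcomes| = 6

P0.a=0 P2.a=0 P2.b=0
P0.a=0 P2.a=0 P2.b=2
P0.a=0 P2.a=2 P2.b=2
P0.a=2 P2.a=0 P2.b=0
P0.a=2 P2.a=0 P2.b=2
P0.a=2 P2.a=2 P2.b=2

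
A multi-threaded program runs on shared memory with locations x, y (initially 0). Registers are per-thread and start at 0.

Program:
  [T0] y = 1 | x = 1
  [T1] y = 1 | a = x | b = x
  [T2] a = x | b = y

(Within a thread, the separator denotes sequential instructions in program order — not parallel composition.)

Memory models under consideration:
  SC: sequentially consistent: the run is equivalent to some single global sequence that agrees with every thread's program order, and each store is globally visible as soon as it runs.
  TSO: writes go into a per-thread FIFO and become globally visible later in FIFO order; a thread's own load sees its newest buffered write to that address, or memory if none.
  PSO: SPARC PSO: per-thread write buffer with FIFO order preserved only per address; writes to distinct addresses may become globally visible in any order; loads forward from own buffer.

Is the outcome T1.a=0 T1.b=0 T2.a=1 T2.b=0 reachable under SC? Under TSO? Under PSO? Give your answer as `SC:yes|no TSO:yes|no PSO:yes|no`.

SC:no TSO:no PSO:yes

outcome vector order: (T1.a,T1.b,T2.a,T2.b)
[SC] allowed = {0/0/0/0, 0/0/0/1, 0/0/1/1, 0/1/0/0, 0/1/0/1, 0/1/1/1, 1/1/0/0, 1/1/0/1, 1/1/1/1}
[TSO] allowed = {0/0/0/0, 0/0/0/1, 0/0/1/1, 0/1/0/0, 0/1/0/1, 0/1/1/1, 1/1/0/0, 1/1/0/1, 1/1/1/1}
[PSO] allowed = {0/0/0/0, 0/0/0/1, 0/0/1/0, 0/0/1/1, 0/1/0/0, 0/1/0/1, 0/1/1/0, 0/1/1/1, 1/1/0/0, 1/1/0/1, 1/1/1/0, 1/1/1/1}
target 0/0/1/0 ∈ {PSO}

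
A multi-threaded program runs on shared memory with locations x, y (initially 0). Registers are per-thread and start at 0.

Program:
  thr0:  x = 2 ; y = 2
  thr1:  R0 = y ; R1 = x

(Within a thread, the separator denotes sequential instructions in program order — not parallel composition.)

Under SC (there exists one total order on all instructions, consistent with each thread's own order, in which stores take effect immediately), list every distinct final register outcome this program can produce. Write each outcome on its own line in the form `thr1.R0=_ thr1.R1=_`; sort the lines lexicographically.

thr1.R0=0 thr1.R1=0
thr1.R0=0 thr1.R1=2
thr1.R0=2 thr1.R1=2

outcome vector order: (thr1.R0,thr1.R1)
|SC outcomes| = 3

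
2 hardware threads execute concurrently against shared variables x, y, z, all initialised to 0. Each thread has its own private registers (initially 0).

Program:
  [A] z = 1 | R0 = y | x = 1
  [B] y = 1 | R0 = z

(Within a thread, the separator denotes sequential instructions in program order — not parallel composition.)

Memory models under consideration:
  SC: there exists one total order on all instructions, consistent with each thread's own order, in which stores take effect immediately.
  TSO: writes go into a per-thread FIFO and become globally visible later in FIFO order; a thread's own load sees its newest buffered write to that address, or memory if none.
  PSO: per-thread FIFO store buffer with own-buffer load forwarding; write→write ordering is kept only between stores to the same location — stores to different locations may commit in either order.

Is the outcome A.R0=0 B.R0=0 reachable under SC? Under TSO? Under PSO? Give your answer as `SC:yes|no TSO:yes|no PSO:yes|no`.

SC:no TSO:yes PSO:yes

outcome vector order: (A.R0,B.R0)
SC: 3 outcomes — {0/1 1/0 1/1}
TSO: 4 outcomes — {0/0 0/1 1/0 1/1}
PSO: 4 outcomes — {0/0 0/1 1/0 1/1}
target 0/0 ∈ {TSO,PSO}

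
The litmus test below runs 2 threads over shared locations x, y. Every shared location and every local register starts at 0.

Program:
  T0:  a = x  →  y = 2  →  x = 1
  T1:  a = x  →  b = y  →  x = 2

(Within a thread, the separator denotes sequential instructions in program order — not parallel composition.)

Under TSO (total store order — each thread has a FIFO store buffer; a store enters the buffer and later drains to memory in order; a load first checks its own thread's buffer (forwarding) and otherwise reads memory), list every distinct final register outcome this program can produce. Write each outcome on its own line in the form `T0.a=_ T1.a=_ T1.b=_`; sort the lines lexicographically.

outcome vector order: (T0.a,T1.a,T1.b)
|TSO outcomes| = 4

T0.a=0 T1.a=0 T1.b=0
T0.a=0 T1.a=0 T1.b=2
T0.a=0 T1.a=1 T1.b=2
T0.a=2 T1.a=0 T1.b=0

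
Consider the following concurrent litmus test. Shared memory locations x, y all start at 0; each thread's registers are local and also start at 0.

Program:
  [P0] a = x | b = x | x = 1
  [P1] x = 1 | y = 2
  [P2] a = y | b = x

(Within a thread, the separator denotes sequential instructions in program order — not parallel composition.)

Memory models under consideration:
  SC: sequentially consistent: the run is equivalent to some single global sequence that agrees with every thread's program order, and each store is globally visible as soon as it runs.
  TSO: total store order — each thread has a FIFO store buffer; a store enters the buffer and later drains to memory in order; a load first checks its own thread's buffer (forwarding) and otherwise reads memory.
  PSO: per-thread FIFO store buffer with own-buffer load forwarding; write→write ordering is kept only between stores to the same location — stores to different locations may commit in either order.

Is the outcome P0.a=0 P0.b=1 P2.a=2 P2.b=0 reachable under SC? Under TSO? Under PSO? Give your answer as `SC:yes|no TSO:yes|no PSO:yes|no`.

outcome vector order: (P0.a,P0.b,P2.a,P2.b)
SC: 9 outcomes — {<0 0 0 0> <0 0 0 1> <0 0 2 1> <0 1 0 0> <0 1 0 1> <0 1 2 1> <1 1 0 0> <1 1 0 1> <1 1 2 1>}
TSO: 9 outcomes — {<0 0 0 0> <0 0 0 1> <0 0 2 1> <0 1 0 0> <0 1 0 1> <0 1 2 1> <1 1 0 0> <1 1 0 1> <1 1 2 1>}
PSO: 12 outcomes — {<0 0 0 0> <0 0 0 1> <0 0 2 0> <0 0 2 1> <0 1 0 0> <0 1 0 1> <0 1 2 0> <0 1 2 1> <1 1 0 0> <1 1 0 1> <1 1 2 0> <1 1 2 1>}
target <0 1 2 0> ∈ {PSO}

SC:no TSO:no PSO:yes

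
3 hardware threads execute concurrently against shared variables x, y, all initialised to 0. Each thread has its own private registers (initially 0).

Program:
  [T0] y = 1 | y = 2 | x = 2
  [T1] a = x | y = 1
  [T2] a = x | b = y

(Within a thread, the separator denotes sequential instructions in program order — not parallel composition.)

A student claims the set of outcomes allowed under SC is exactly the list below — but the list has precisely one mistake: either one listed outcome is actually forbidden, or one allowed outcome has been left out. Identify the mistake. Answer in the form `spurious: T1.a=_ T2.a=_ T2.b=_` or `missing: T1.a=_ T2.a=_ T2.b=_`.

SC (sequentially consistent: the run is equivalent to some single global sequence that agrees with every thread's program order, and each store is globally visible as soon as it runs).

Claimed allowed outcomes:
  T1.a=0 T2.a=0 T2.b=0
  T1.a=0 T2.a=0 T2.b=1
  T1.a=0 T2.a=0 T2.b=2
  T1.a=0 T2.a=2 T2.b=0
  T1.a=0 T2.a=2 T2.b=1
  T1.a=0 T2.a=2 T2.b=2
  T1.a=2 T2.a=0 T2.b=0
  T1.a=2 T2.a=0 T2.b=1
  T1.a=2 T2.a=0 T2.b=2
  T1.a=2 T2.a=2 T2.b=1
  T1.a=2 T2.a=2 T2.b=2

spurious: T1.a=0 T2.a=2 T2.b=0

outcome vector order: (T1.a,T2.a,T2.b)
SC (10): 000 001 002 021 022 200 201 202 221 222
claimed∖SC = {020}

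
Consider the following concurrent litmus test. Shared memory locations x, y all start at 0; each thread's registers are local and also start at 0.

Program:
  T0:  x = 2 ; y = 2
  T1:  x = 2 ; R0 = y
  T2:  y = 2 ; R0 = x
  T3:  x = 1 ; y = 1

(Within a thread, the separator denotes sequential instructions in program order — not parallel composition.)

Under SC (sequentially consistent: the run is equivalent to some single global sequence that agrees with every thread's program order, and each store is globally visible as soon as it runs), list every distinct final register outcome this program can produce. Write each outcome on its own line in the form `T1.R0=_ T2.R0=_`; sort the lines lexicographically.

T1.R0=0 T2.R0=1
T1.R0=0 T2.R0=2
T1.R0=1 T2.R0=0
T1.R0=1 T2.R0=1
T1.R0=1 T2.R0=2
T1.R0=2 T2.R0=0
T1.R0=2 T2.R0=1
T1.R0=2 T2.R0=2

outcome vector order: (T1.R0,T2.R0)
|SC outcomes| = 8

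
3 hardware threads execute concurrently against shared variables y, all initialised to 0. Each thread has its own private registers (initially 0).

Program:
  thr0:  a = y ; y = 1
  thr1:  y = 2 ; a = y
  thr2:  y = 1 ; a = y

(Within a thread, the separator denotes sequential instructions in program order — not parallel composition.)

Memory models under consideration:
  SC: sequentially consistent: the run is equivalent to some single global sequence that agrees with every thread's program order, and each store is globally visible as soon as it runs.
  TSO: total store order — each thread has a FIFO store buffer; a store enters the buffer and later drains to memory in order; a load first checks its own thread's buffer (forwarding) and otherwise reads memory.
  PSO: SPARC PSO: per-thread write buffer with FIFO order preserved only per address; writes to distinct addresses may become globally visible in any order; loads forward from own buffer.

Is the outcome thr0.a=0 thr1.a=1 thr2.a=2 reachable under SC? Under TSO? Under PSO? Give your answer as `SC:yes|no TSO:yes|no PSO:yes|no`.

SC:yes TSO:yes PSO:yes

outcome vector order: (thr0.a,thr1.a,thr2.a)
SC: 12 outcomes — {011; 012; 021; 022; 111; 112; 121; 122; 211; 212; 221; 222}
TSO: 12 outcomes — {011; 012; 021; 022; 111; 112; 121; 122; 211; 212; 221; 222}
PSO: 12 outcomes — {011; 012; 021; 022; 111; 112; 121; 122; 211; 212; 221; 222}
target 012 ∈ {SC,TSO,PSO}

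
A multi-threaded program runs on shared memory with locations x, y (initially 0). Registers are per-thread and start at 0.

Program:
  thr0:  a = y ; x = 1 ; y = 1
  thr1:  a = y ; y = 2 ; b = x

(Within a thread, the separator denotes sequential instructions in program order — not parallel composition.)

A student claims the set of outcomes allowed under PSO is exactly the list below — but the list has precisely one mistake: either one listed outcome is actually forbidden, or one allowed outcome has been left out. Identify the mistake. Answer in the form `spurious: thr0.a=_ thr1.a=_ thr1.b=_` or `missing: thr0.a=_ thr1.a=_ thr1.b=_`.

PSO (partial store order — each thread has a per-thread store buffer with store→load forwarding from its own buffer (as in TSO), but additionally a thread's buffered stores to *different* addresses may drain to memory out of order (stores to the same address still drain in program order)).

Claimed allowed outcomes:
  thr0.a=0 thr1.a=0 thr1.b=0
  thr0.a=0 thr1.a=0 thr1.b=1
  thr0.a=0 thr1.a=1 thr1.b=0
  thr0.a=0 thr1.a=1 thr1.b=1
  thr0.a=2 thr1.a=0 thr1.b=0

missing: thr0.a=2 thr1.a=0 thr1.b=1

outcome vector order: (thr0.a,thr1.a,thr1.b)
[PSO] allowed = {000, 001, 010, 011, 200, 201}
PSO∖claimed = {201}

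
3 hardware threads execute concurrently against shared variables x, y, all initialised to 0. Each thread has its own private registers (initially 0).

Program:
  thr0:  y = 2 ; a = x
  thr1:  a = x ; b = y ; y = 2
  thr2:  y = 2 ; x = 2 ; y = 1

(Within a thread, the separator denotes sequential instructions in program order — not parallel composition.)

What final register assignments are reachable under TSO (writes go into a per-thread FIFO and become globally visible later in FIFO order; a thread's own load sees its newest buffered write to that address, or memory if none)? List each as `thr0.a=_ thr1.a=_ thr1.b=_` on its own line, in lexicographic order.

thr0.a=0 thr1.a=0 thr1.b=0
thr0.a=0 thr1.a=0 thr1.b=1
thr0.a=0 thr1.a=0 thr1.b=2
thr0.a=0 thr1.a=2 thr1.b=1
thr0.a=0 thr1.a=2 thr1.b=2
thr0.a=2 thr1.a=0 thr1.b=0
thr0.a=2 thr1.a=0 thr1.b=1
thr0.a=2 thr1.a=0 thr1.b=2
thr0.a=2 thr1.a=2 thr1.b=1
thr0.a=2 thr1.a=2 thr1.b=2

outcome vector order: (thr0.a,thr1.a,thr1.b)
|TSO outcomes| = 10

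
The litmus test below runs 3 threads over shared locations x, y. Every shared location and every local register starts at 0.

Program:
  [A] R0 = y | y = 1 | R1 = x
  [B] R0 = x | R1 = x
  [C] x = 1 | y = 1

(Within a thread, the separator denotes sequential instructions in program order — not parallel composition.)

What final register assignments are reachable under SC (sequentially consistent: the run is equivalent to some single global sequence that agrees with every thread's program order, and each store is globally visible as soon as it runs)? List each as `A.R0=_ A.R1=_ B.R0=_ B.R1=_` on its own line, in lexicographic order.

A.R0=0 A.R1=0 B.R0=0 B.R1=0
A.R0=0 A.R1=0 B.R0=0 B.R1=1
A.R0=0 A.R1=0 B.R0=1 B.R1=1
A.R0=0 A.R1=1 B.R0=0 B.R1=0
A.R0=0 A.R1=1 B.R0=0 B.R1=1
A.R0=0 A.R1=1 B.R0=1 B.R1=1
A.R0=1 A.R1=1 B.R0=0 B.R1=0
A.R0=1 A.R1=1 B.R0=0 B.R1=1
A.R0=1 A.R1=1 B.R0=1 B.R1=1

outcome vector order: (A.R0,A.R1,B.R0,B.R1)
|SC outcomes| = 9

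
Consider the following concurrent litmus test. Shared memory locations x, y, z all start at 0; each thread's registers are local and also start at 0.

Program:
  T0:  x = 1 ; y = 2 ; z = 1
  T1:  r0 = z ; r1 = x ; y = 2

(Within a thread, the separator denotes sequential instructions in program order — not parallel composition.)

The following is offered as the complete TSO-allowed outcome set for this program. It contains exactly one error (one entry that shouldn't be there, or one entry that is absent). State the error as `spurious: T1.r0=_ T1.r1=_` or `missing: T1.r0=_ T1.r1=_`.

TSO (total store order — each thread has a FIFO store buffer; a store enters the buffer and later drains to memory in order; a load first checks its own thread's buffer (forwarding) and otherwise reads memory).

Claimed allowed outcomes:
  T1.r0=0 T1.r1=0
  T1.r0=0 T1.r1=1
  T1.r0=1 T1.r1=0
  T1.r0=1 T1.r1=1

spurious: T1.r0=1 T1.r1=0

outcome vector order: (T1.r0,T1.r1)
[TSO] allowed = {(0,0); (0,1); (1,1)}
claimed∖TSO = {(1,0)}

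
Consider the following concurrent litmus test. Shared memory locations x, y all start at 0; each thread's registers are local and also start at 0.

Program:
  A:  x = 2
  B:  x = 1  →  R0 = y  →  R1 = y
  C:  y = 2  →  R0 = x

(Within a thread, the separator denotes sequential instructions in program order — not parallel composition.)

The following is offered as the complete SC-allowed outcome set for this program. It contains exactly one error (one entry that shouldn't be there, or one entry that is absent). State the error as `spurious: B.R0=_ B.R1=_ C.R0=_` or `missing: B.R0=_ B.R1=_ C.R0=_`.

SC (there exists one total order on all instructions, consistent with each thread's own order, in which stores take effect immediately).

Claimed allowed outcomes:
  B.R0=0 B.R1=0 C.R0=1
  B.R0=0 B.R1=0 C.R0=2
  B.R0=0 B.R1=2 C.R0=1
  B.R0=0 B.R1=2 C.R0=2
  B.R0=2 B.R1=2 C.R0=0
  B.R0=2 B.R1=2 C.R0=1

outcome vector order: (B.R0,B.R1,C.R0)
[SC] allowed = {(0,0,1); (0,0,2); (0,2,1); (0,2,2); (2,2,0); (2,2,1); (2,2,2)}
SC∖claimed = {(2,2,2)}

missing: B.R0=2 B.R1=2 C.R0=2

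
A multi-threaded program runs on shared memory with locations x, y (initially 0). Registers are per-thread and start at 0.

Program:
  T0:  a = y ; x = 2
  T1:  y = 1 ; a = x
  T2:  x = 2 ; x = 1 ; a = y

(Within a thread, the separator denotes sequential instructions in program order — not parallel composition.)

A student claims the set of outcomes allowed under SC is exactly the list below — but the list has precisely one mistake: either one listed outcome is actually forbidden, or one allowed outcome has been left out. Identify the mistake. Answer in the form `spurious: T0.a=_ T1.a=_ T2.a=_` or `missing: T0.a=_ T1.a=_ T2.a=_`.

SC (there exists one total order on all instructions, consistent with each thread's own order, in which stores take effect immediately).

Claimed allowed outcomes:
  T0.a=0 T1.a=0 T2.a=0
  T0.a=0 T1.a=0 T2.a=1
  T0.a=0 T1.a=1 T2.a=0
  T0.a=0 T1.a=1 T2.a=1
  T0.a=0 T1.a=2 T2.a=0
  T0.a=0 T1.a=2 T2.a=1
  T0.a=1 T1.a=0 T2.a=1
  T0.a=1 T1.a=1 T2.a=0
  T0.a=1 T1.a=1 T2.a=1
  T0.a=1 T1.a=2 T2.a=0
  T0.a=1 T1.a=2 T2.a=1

spurious: T0.a=0 T1.a=0 T2.a=0

outcome vector order: (T0.a,T1.a,T2.a)
SC: 10 outcomes — {<0 0 1>; <0 1 0>; <0 1 1>; <0 2 0>; <0 2 1>; <1 0 1>; <1 1 0>; <1 1 1>; <1 2 0>; <1 2 1>}
claimed∖SC = {<0 0 0>}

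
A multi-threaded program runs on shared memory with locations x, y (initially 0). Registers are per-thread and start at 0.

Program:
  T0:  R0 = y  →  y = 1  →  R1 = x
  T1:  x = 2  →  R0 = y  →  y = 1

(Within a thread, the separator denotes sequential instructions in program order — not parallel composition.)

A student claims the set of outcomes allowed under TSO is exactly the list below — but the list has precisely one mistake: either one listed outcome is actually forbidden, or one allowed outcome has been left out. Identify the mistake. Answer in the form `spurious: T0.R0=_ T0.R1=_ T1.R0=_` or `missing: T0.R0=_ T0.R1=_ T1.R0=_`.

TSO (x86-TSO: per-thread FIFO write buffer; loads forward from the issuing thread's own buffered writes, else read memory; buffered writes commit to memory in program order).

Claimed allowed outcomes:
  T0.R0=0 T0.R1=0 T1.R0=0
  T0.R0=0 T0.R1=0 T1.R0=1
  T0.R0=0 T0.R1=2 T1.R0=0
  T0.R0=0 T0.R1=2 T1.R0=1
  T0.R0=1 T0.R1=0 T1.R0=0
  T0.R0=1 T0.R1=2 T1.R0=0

spurious: T0.R0=1 T0.R1=0 T1.R0=0

outcome vector order: (T0.R0,T0.R1,T1.R0)
TSO: 5 outcomes — {(0,0,0); (0,0,1); (0,2,0); (0,2,1); (1,2,0)}
claimed∖TSO = {(1,0,0)}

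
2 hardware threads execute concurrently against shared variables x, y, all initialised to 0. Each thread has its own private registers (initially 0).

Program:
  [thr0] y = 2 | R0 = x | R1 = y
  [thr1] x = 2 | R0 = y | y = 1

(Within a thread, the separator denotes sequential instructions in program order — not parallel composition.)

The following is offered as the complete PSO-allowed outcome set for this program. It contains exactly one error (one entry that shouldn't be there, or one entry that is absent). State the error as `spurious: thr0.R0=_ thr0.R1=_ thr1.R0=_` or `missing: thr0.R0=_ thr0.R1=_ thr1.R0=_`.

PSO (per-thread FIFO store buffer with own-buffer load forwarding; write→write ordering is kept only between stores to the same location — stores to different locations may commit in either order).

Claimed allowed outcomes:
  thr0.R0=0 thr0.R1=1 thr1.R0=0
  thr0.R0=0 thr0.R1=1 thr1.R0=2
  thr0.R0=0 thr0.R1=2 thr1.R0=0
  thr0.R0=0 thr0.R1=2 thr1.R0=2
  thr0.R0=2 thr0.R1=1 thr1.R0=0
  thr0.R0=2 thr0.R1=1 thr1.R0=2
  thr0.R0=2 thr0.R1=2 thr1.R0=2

outcome vector order: (thr0.R0,thr0.R1,thr1.R0)
[PSO] allowed = {<0 1 0>, <0 1 2>, <0 2 0>, <0 2 2>, <2 1 0>, <2 1 2>, <2 2 0>, <2 2 2>}
PSO∖claimed = {<2 2 0>}

missing: thr0.R0=2 thr0.R1=2 thr1.R0=0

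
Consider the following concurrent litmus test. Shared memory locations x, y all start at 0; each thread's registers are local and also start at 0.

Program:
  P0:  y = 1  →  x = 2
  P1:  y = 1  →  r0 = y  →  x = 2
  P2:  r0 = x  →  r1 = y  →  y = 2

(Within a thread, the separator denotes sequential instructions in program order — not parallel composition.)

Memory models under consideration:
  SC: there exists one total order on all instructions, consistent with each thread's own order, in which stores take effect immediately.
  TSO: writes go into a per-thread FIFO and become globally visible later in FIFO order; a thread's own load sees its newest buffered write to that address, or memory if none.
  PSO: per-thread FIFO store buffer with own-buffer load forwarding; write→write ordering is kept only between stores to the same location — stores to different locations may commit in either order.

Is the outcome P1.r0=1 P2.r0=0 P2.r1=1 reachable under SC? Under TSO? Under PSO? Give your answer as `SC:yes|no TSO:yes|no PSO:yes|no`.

outcome vector order: (P1.r0,P2.r0,P2.r1)
under SC → 1/0/0; 1/0/1; 1/2/1; 2/0/0; 2/0/1; 2/2/1
under TSO → 1/0/0; 1/0/1; 1/2/1; 2/0/0; 2/0/1; 2/2/1
under PSO → 1/0/0; 1/0/1; 1/2/0; 1/2/1; 2/0/0; 2/0/1; 2/2/0; 2/2/1
target 1/0/1 ∈ {SC,TSO,PSO}

SC:yes TSO:yes PSO:yes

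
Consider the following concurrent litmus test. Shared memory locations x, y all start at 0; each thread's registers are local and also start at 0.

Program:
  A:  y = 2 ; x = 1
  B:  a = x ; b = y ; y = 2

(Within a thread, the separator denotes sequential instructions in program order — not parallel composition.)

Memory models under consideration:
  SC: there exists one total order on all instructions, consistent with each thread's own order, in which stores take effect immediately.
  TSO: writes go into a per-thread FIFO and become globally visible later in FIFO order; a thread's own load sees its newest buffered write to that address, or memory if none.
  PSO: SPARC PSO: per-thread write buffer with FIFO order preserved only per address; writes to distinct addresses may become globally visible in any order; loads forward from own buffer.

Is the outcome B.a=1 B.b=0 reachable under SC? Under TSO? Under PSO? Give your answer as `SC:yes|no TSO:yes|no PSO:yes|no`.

SC:no TSO:no PSO:yes

outcome vector order: (B.a,B.b)
SC: 3 outcomes — {0/0, 0/2, 1/2}
TSO: 3 outcomes — {0/0, 0/2, 1/2}
PSO: 4 outcomes — {0/0, 0/2, 1/0, 1/2}
target 1/0 ∈ {PSO}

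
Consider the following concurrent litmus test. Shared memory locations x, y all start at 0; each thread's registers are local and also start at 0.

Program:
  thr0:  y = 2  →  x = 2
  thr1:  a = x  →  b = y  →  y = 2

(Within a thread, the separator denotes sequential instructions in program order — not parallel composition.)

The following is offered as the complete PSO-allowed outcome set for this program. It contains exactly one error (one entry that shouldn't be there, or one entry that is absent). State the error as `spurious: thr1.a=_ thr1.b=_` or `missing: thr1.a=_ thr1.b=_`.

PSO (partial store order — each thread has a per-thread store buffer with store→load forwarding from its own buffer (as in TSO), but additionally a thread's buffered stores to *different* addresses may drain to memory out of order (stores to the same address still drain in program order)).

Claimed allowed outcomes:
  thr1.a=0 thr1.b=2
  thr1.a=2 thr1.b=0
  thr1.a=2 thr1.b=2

missing: thr1.a=0 thr1.b=0

outcome vector order: (thr1.a,thr1.b)
under PSO → <0 0>, <0 2>, <2 0>, <2 2>
PSO∖claimed = {<0 0>}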